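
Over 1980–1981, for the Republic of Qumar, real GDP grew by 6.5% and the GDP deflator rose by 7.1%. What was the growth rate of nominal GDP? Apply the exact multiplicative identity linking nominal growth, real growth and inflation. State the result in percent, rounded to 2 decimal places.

14.06%

(1 + g_nom) = (1 + g_real)(1 + π) = 1.0650 × 1.0710 = 1.14062.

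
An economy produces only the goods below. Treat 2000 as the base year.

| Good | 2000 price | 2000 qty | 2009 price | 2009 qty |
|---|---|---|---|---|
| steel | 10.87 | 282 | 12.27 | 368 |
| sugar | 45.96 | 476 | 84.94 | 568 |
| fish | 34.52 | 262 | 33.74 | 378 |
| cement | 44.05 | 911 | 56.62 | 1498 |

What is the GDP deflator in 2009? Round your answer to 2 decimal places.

Nominal GDP 2009 = 12.27·368 + 84.94·568 + 33.74·378 + 56.62·1498 = 150331.76.
Real GDP 2009 (at 2000 prices) = 10.87·368 + 45.96·568 + 34.52·378 + 44.05·1498 = 109140.90.
Deflator = Nominal/Real × 100 = 150331.76/109140.90 × 100 = 137.741.

137.74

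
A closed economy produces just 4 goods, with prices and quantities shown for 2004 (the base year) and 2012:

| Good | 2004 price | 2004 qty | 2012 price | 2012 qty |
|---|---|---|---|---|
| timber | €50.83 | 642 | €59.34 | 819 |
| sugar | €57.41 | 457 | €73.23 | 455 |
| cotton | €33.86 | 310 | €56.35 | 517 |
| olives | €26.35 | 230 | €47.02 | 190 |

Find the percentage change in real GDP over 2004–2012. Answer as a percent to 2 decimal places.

Real GDP 2004 = Nominal GDP 2004 = 50.83·642 + 57.41·457 + 33.86·310 + 26.35·230 = 75426.33.
Real GDP 2012 (at 2004 prices) = 50.83·819 + 57.41·455 + 33.86·517 + 26.35·190 = 90263.44.
Real growth = 90263.44/75426.33 − 1 = 0.1967.

19.67%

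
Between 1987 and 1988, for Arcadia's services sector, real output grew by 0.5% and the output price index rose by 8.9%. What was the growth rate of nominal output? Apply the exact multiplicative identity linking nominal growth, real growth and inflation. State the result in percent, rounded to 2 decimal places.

(1 + g_nom) = (1 + g_real)(1 + π) = 1.0050 × 1.0890 = 1.09445.

9.44%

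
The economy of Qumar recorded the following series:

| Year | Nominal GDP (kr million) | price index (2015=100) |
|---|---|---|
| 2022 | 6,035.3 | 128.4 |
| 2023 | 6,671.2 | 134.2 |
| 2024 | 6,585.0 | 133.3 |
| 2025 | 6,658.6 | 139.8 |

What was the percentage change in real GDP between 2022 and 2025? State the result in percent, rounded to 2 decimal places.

Real GDP 2022 = 6035.3/1.284 = 4700.39.
Real GDP 2025 = 6658.6/1.398 = 4762.95.
Change = 4762.95/4700.39 − 1 = 0.0133.

1.33%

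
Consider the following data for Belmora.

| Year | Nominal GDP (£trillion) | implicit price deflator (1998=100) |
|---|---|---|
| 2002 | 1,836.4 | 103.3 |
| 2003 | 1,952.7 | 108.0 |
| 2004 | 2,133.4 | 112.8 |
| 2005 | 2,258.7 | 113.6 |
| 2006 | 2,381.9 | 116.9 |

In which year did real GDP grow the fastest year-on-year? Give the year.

2003: real = 1952.7/1.080 = 1808.06; growth vs 2002 (1777.73) = 1.71%.
2004: real = 2133.4/1.128 = 1891.31; growth vs 2003 (1808.06) = 4.60%.
2005: real = 2258.7/1.136 = 1988.29; growth vs 2004 (1891.31) = 5.13%.
2006: real = 2381.9/1.169 = 2037.55; growth vs 2005 (1988.29) = 2.48%.

2005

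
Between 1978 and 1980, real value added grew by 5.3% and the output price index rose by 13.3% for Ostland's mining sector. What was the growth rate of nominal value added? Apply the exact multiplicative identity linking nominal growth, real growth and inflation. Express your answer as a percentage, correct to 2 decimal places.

19.30%

(1 + g_nom) = (1 + g_real)(1 + π) = 1.0530 × 1.1330 = 1.19305.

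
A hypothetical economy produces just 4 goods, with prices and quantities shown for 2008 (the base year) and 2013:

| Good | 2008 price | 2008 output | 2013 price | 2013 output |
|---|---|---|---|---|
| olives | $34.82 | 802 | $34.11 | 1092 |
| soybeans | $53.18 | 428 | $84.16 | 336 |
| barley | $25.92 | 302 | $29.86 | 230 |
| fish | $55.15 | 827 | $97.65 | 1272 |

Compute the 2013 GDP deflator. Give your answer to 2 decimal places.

148.94

Nominal GDP 2013 = 34.11·1092 + 84.16·336 + 29.86·230 + 97.65·1272 = 196604.48.
Real GDP 2013 (at 2008 prices) = 34.82·1092 + 53.18·336 + 25.92·230 + 55.15·1272 = 132004.32.
Deflator = Nominal/Real × 100 = 196604.48/132004.32 × 100 = 148.938.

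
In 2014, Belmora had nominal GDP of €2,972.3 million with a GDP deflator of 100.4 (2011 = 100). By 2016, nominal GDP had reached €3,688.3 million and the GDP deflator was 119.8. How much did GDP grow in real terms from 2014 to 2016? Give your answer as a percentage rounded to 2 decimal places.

3.99%

Deflate each year: 2014 → 2972.3/1.004 = 2960.46; 2016 → 3688.3/1.198 = 3078.71.
So real GDP changed by 3078.71/2960.46 − 1 = 0.0399, i.e. 3.99%.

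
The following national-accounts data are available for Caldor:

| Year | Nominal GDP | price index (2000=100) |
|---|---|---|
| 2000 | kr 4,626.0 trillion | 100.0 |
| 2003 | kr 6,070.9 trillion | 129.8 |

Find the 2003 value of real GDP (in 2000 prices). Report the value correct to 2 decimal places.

kr 4,677.12 trillion

Real GDP = Nominal / (price index/100) = 6070.9 / 1.298 = 4677.12.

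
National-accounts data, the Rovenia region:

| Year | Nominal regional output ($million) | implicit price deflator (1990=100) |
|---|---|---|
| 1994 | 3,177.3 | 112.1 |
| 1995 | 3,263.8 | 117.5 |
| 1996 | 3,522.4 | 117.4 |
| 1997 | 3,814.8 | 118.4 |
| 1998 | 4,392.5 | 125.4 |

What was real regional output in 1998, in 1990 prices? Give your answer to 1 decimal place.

$3,502.8 million

Real regional output 1998 = 4392.5 / 1.254 = 3502.79.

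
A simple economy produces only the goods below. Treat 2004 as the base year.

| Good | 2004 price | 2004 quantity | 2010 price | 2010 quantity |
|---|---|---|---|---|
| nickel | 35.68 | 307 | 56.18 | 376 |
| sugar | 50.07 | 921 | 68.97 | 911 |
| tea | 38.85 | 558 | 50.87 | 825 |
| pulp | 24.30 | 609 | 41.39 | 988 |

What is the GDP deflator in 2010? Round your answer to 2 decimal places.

144.95

Nominal GDP 2010 = 56.18·376 + 68.97·911 + 50.87·825 + 41.39·988 = 166816.42.
Real GDP 2010 (at 2004 prices) = 35.68·376 + 50.07·911 + 38.85·825 + 24.30·988 = 115089.10.
Deflator = Nominal/Real × 100 = 166816.42/115089.10 × 100 = 144.945.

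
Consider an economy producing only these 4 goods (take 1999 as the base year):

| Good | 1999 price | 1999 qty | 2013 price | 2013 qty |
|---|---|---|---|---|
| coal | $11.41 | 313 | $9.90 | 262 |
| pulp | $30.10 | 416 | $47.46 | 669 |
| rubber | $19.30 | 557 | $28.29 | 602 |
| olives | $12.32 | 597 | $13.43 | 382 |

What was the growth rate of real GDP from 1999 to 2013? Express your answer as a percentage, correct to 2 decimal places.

15.36%

Real GDP 1999 = Nominal GDP 1999 = 11.41·313 + 30.10·416 + 19.30·557 + 12.32·597 = 34198.07.
Real GDP 2013 (at 1999 prices) = 11.41·262 + 30.10·669 + 19.30·602 + 12.32·382 = 39451.16.
Real growth = 39451.16/34198.07 − 1 = 0.1536.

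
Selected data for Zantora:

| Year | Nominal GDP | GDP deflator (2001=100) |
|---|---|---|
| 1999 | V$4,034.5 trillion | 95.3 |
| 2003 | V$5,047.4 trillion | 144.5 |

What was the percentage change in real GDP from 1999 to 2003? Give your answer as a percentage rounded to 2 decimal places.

Real GDP 1999 = 4034.5 / 0.953 = 4233.47.
Real GDP 2003 = 5047.4 / 1.445 = 3493.01.
Real growth = 3493.01 / 4233.47 − 1 = -0.1749.

-17.49%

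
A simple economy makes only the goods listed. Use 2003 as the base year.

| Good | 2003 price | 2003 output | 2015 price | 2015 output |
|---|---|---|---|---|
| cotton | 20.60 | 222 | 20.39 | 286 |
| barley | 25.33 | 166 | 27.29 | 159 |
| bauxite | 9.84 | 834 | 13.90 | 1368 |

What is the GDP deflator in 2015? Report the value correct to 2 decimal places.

Nominal GDP 2015 = 20.39·286 + 27.29·159 + 13.90·1368 = 29185.85.
Real GDP 2015 (at 2003 prices) = 20.60·286 + 25.33·159 + 9.84·1368 = 23380.19.
Deflator = Nominal/Real × 100 = 29185.85/23380.19 × 100 = 124.832.

124.83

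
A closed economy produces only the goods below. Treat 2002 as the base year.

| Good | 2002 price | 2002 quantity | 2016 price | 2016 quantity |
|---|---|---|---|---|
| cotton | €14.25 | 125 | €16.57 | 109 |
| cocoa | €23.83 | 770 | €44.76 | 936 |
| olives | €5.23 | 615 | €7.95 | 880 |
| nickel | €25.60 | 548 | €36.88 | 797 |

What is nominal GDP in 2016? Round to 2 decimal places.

Nominal GDP 2016 = Σ (p_2016 × q_2016) = 16.57·109 + 44.76·936 + 7.95·880 + 36.88·797 = 80090.85.

€80090.85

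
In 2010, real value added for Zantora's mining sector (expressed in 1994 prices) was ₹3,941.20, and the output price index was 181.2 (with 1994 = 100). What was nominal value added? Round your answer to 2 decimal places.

Nominal value added = Real × (output price index/100) = 3941.20 × 1.812 = 7141.45.

₹7,141.45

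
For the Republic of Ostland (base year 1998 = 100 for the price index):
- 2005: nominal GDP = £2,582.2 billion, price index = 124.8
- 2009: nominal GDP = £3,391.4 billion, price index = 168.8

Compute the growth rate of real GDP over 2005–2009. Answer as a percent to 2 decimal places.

Deflate each year: 2005 → 2582.2/1.248 = 2069.07; 2009 → 3391.4/1.688 = 2009.12.
So real GDP changed by 2009.12/2069.07 − 1 = -0.0290, i.e. -2.90%.

-2.90%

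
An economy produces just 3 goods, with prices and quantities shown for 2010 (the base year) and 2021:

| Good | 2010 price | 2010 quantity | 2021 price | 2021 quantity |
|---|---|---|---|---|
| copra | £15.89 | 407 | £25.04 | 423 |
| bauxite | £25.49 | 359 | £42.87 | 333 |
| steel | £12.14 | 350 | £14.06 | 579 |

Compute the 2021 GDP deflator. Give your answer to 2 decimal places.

148.43

Nominal GDP 2021 = 25.04·423 + 42.87·333 + 14.06·579 = 33008.37.
Real GDP 2021 (at 2010 prices) = 15.89·423 + 25.49·333 + 12.14·579 = 22238.70.
Deflator = Nominal/Real × 100 = 33008.37/22238.70 × 100 = 148.428.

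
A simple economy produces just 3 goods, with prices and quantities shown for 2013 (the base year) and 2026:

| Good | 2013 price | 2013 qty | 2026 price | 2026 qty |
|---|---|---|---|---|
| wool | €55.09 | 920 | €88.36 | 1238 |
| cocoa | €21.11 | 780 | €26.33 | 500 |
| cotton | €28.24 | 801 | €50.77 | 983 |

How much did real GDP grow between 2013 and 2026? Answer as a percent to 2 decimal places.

Real GDP 2013 = Nominal GDP 2013 = 55.09·920 + 21.11·780 + 28.24·801 = 89768.84.
Real GDP 2026 (at 2013 prices) = 55.09·1238 + 21.11·500 + 28.24·983 = 106516.34.
Real growth = 106516.34/89768.84 − 1 = 0.1866.

18.66%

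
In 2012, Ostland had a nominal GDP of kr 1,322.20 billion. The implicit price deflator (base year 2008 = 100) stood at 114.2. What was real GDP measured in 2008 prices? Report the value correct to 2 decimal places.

Real GDP = Nominal / (implicit price deflator/100) = 1322.20 / 1.142 = 1157.79.

kr 1,157.79 billion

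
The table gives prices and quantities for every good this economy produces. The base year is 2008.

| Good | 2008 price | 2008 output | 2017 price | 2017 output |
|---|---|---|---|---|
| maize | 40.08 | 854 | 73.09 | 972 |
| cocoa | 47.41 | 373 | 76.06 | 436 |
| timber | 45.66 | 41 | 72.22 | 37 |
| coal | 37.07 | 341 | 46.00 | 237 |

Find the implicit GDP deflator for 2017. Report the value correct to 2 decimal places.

Nominal GDP 2017 = 73.09·972 + 76.06·436 + 72.22·37 + 46.00·237 = 117779.78.
Real GDP 2017 (at 2008 prices) = 40.08·972 + 47.41·436 + 45.66·37 + 37.07·237 = 70103.53.
Deflator = Nominal/Real × 100 = 117779.78/70103.53 × 100 = 168.008.

168.01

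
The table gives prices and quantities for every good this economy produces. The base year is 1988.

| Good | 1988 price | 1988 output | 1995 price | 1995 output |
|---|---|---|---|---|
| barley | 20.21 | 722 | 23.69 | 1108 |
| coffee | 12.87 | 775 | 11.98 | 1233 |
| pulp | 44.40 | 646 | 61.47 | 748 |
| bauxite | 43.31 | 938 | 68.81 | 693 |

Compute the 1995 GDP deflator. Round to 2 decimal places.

132.71

Nominal GDP 1995 = 23.69·1108 + 11.98·1233 + 61.47·748 + 68.81·693 = 134684.75.
Real GDP 1995 (at 1988 prices) = 20.21·1108 + 12.87·1233 + 44.40·748 + 43.31·693 = 101486.42.
Deflator = Nominal/Real × 100 = 134684.75/101486.42 × 100 = 132.712.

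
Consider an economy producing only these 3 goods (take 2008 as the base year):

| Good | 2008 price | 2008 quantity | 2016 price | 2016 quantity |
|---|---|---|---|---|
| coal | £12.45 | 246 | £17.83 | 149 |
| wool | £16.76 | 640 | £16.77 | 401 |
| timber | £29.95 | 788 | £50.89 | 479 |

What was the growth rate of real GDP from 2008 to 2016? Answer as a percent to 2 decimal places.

-38.69%

Real GDP 2008 = Nominal GDP 2008 = 12.45·246 + 16.76·640 + 29.95·788 = 37389.70.
Real GDP 2016 (at 2008 prices) = 12.45·149 + 16.76·401 + 29.95·479 = 22921.86.
Real growth = 22921.86/37389.70 − 1 = -0.3869.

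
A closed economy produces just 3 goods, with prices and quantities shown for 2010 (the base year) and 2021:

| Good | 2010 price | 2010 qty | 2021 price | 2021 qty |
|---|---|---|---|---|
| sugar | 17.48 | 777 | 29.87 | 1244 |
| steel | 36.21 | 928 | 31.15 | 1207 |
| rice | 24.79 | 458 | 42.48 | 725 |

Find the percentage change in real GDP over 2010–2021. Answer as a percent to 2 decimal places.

42.51%

Real GDP 2010 = Nominal GDP 2010 = 17.48·777 + 36.21·928 + 24.79·458 = 58538.66.
Real GDP 2021 (at 2010 prices) = 17.48·1244 + 36.21·1207 + 24.79·725 = 83423.34.
Real growth = 83423.34/58538.66 − 1 = 0.4251.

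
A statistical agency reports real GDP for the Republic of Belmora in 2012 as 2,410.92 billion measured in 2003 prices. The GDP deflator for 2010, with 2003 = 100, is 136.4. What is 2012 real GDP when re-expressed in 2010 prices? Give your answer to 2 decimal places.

Real GDP in 2010 prices = Real GDP in 2003 prices × (P_2010/P_2003) = 2410.92 × 1.364 = 3288.49.

3,288.49 billion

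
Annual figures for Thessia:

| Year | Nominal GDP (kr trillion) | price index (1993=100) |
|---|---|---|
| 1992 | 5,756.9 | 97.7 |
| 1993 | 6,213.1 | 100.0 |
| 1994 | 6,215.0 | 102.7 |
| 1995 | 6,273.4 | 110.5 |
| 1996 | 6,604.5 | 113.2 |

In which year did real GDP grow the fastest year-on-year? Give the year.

1993: real = 6213.1/1.000 = 6213.10; growth vs 1992 (5892.43) = 5.44%.
1994: real = 6215.0/1.027 = 6051.61; growth vs 1993 (6213.10) = -2.60%.
1995: real = 6273.4/1.105 = 5677.29; growth vs 1994 (6051.61) = -6.19%.
1996: real = 6604.5/1.132 = 5834.36; growth vs 1995 (5677.29) = 2.77%.

1993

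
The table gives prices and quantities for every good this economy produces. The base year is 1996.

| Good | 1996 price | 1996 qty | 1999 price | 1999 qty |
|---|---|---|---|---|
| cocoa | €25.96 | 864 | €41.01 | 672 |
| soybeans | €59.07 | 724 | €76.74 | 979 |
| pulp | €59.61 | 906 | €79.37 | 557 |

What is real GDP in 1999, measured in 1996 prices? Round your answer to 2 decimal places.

Real GDP 1999 = Σ (p_1996 × q_1999) = 25.96·672 + 59.07·979 + 59.61·557 = 108477.42.

€108477.42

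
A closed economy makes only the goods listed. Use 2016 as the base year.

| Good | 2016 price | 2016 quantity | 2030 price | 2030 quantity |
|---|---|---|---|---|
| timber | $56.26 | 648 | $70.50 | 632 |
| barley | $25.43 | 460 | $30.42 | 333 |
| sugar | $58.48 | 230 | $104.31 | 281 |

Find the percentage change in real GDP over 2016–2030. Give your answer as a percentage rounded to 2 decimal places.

Real GDP 2016 = Nominal GDP 2016 = 56.26·648 + 25.43·460 + 58.48·230 = 61604.68.
Real GDP 2030 (at 2016 prices) = 56.26·632 + 25.43·333 + 58.48·281 = 60457.39.
Real growth = 60457.39/61604.68 − 1 = -0.0186.

-1.86%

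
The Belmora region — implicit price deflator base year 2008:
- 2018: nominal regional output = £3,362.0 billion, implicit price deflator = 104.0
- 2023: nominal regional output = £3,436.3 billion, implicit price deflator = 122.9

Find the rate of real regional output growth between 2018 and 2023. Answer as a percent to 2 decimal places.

Deflate each year: 2018 → 3362.0/1.040 = 3232.69; 2023 → 3436.3/1.229 = 2796.01.
So real regional output changed by 2796.01/3232.69 − 1 = -0.1351, i.e. -13.51%.

-13.51%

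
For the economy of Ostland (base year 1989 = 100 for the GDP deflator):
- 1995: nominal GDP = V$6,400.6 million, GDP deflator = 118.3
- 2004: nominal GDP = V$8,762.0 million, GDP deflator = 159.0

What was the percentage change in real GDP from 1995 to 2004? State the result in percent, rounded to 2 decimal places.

Real GDP 1995 = 6400.6 / 1.183 = 5410.48.
Real GDP 2004 = 8762.0 / 1.590 = 5510.69.
Real growth = 5510.69 / 5410.48 − 1 = 0.0185.

1.85%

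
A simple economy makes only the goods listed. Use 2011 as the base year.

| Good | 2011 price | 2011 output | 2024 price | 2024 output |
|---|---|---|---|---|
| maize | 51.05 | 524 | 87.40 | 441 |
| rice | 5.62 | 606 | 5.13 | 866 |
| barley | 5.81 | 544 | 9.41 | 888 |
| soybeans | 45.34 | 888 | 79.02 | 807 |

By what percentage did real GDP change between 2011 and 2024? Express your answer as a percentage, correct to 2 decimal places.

Real GDP 2011 = Nominal GDP 2011 = 51.05·524 + 5.62·606 + 5.81·544 + 45.34·888 = 73578.48.
Real GDP 2024 (at 2011 prices) = 51.05·441 + 5.62·866 + 5.81·888 + 45.34·807 = 69128.63.
Real growth = 69128.63/73578.48 − 1 = -0.0605.

-6.05%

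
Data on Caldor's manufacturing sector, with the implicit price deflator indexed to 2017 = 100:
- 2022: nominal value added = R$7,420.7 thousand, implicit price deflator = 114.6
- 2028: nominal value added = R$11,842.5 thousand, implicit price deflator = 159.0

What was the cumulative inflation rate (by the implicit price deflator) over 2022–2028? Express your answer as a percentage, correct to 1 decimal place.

38.7%

Price-level change = 159.0 / 114.6 − 1 = 0.3874.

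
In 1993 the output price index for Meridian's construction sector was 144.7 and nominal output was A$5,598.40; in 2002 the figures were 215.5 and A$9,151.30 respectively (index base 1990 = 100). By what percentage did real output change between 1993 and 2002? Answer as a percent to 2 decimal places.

9.76%

Deflate each year: 1993 → 5598.40/1.447 = 3868.97; 2002 → 9151.30/2.155 = 4246.54.
So real output changed by 4246.54/3868.97 − 1 = 0.0976, i.e. 9.76%.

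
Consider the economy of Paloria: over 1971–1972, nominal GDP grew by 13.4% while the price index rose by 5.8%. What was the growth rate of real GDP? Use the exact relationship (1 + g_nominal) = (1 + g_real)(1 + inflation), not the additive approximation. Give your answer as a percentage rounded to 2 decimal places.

(1 + g_nom) = (1 + g_real)(1 + π), so g_real = 1.1340 / 1.0580 − 1 = 0.07183.

7.18%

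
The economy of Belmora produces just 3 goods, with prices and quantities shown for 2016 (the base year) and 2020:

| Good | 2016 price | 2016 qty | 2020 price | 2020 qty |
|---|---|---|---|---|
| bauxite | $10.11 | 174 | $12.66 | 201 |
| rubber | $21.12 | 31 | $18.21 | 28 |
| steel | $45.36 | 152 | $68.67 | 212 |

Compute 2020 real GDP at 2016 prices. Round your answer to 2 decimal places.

$12239.79

Real GDP 2020 = Σ (p_2016 × q_2020) = 10.11·201 + 21.12·28 + 45.36·212 = 12239.79.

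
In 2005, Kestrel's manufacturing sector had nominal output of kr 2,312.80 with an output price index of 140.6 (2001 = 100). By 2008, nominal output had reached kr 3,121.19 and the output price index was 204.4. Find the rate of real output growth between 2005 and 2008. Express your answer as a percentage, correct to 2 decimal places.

-7.17%

Deflate each year: 2005 → 2312.80/1.406 = 1644.95; 2008 → 3121.19/2.044 = 1527.00.
So real output changed by 1527.00/1644.95 − 1 = -0.0717, i.e. -7.17%.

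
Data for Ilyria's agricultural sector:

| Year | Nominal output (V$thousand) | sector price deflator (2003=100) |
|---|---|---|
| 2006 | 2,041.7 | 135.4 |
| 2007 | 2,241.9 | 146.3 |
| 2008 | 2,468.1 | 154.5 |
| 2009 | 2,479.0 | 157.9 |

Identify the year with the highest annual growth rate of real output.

2008

2007: real = 2241.9/1.463 = 1532.40; growth vs 2006 (1507.90) = 1.62%.
2008: real = 2468.1/1.545 = 1597.48; growth vs 2007 (1532.40) = 4.25%.
2009: real = 2479.0/1.579 = 1569.98; growth vs 2008 (1597.48) = -1.72%.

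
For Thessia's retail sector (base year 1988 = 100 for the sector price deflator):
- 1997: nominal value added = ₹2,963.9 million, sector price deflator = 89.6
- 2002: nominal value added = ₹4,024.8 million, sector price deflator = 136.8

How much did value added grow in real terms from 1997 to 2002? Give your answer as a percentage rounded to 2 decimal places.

-11.06%

Deflate each year: 1997 → 2963.9/0.896 = 3307.92; 2002 → 4024.8/1.368 = 2942.11.
So real value added changed by 2942.11/3307.92 − 1 = -0.1106, i.e. -11.06%.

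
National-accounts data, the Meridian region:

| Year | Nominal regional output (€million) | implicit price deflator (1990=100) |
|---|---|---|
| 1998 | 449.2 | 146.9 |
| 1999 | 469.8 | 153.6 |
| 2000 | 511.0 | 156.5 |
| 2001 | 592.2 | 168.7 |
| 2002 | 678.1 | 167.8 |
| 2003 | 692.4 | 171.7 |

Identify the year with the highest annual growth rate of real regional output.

2002

1999: real = 469.8/1.536 = 305.86; growth vs 1998 (305.79) = 0.02%.
2000: real = 511.0/1.565 = 326.52; growth vs 1999 (305.86) = 6.75%.
2001: real = 592.2/1.687 = 351.04; growth vs 2000 (326.52) = 7.51%.
2002: real = 678.1/1.678 = 404.11; growth vs 2001 (351.04) = 15.12%.
2003: real = 692.4/1.717 = 403.26; growth vs 2002 (404.11) = -0.21%.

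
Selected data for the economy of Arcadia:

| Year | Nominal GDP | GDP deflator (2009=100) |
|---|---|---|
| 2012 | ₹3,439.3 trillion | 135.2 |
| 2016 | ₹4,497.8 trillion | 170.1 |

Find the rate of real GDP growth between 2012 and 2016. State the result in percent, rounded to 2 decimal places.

Real GDP 2012 = 3439.3 / 1.352 = 2543.86.
Real GDP 2016 = 4497.8 / 1.701 = 2644.21.
Real growth = 2644.21 / 2543.86 − 1 = 0.0394.

3.94%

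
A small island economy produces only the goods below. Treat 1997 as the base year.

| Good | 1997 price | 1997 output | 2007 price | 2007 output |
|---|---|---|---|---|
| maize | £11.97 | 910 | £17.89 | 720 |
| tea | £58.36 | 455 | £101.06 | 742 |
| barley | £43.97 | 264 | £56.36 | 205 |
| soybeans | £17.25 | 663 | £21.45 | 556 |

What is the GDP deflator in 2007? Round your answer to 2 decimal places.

157.88

Nominal GDP 2007 = 17.89·720 + 101.06·742 + 56.36·205 + 21.45·556 = 111347.32.
Real GDP 2007 (at 1997 prices) = 11.97·720 + 58.36·742 + 43.97·205 + 17.25·556 = 70526.37.
Deflator = Nominal/Real × 100 = 111347.32/70526.37 × 100 = 157.880.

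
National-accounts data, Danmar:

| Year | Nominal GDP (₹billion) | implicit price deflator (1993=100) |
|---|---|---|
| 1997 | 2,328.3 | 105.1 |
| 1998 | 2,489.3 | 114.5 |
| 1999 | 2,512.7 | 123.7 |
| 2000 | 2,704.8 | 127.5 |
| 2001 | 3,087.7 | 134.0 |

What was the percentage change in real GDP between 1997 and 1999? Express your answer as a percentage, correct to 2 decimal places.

Real GDP 1997 = 2328.3/1.051 = 2215.32.
Real GDP 1999 = 2512.7/1.237 = 2031.29.
Change = 2031.29/2215.32 − 1 = -0.0831.

-8.31%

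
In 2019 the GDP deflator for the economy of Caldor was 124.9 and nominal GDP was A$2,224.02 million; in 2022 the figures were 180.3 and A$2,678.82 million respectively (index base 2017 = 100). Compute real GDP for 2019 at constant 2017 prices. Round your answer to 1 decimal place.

Real GDP = Nominal / (GDP deflator/100) = 2224.02 / 1.249 = 1780.64.

A$1,780.6 million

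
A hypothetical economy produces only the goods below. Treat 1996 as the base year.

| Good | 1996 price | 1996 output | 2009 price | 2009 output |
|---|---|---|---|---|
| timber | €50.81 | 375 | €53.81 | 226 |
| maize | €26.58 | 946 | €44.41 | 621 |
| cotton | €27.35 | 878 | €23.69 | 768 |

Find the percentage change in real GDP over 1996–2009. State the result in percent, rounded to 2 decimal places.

Real GDP 1996 = Nominal GDP 1996 = 50.81·375 + 26.58·946 + 27.35·878 = 68211.73.
Real GDP 2009 (at 1996 prices) = 50.81·226 + 26.58·621 + 27.35·768 = 48994.04.
Real growth = 48994.04/68211.73 − 1 = -0.2817.

-28.17%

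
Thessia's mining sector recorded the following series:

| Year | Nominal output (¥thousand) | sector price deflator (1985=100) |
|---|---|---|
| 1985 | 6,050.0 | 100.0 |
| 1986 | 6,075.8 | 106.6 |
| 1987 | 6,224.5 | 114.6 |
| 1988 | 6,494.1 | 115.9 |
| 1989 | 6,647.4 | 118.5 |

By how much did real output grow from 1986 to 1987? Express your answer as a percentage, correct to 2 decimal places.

-4.70%

Real output 1986 = 6075.8/1.066 = 5699.62.
Real output 1987 = 6224.5/1.146 = 5431.50.
Change = 5431.50/5699.62 − 1 = -0.0470.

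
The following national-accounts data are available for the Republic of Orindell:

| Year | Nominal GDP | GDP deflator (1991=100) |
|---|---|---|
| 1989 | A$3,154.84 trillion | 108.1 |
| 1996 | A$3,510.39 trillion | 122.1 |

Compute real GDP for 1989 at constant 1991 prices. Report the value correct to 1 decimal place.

A$2,918.4 trillion

Real GDP = Nominal / (GDP deflator/100) = 3154.84 / 1.081 = 2918.45.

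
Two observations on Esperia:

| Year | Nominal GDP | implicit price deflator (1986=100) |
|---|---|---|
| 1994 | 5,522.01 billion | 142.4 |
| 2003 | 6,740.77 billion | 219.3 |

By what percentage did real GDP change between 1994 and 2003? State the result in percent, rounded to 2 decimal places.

Deflate each year: 1994 → 5522.01/1.424 = 3877.82; 2003 → 6740.77/2.193 = 3073.77.
So real GDP changed by 3073.77/3877.82 − 1 = -0.2073, i.e. -20.73%.

-20.73%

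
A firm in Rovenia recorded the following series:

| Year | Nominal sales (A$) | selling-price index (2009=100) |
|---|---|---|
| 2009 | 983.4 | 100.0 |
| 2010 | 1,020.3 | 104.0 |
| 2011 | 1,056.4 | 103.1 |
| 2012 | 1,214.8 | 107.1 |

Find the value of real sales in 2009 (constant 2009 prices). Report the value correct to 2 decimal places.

Real sales 2009 = 983.4 / 1.000 = 983.40.

A$983.40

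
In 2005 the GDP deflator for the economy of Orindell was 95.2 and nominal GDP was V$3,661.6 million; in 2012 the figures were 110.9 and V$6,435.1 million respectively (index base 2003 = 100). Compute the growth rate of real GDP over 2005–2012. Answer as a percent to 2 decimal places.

Real GDP 2005 = 3661.6 / 0.952 = 3846.22.
Real GDP 2012 = 6435.1 / 1.109 = 5802.61.
Real growth = 5802.61 / 3846.22 − 1 = 0.5087.

50.87%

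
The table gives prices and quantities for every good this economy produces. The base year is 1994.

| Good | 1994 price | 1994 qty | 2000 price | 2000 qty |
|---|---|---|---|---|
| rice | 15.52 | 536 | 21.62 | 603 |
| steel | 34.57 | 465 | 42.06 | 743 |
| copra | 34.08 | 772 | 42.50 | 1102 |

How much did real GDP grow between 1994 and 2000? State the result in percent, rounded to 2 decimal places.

43.19%

Real GDP 1994 = Nominal GDP 1994 = 15.52·536 + 34.57·465 + 34.08·772 = 50703.53.
Real GDP 2000 (at 1994 prices) = 15.52·603 + 34.57·743 + 34.08·1102 = 72600.23.
Real growth = 72600.23/50703.53 − 1 = 0.4319.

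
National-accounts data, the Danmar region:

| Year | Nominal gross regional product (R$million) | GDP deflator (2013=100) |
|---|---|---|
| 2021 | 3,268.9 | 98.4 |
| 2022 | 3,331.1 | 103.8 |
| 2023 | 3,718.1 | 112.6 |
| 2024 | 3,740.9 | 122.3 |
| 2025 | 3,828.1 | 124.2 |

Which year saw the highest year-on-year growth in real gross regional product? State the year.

2022: real = 3331.1/1.038 = 3209.15; growth vs 2021 (3322.05) = -3.40%.
2023: real = 3718.1/1.126 = 3302.04; growth vs 2022 (3209.15) = 2.89%.
2024: real = 3740.9/1.223 = 3058.79; growth vs 2023 (3302.04) = -7.37%.
2025: real = 3828.1/1.242 = 3082.21; growth vs 2024 (3058.79) = 0.77%.

2023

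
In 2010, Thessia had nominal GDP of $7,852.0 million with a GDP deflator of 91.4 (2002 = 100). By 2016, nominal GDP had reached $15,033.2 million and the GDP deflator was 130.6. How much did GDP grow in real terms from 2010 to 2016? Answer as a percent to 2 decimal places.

33.99%

Deflate each year: 2010 → 7852.0/0.914 = 8590.81; 2016 → 15033.2/1.306 = 11510.87.
So real GDP changed by 11510.87/8590.81 − 1 = 0.3399, i.e. 33.99%.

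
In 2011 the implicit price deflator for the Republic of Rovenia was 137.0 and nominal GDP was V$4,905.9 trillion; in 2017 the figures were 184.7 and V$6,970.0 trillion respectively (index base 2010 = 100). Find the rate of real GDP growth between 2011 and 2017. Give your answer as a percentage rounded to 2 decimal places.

Deflate each year: 2011 → 4905.9/1.370 = 3580.95; 2017 → 6970.0/1.847 = 3773.69.
So real GDP changed by 3773.69/3580.95 − 1 = 0.0538, i.e. 5.38%.

5.38%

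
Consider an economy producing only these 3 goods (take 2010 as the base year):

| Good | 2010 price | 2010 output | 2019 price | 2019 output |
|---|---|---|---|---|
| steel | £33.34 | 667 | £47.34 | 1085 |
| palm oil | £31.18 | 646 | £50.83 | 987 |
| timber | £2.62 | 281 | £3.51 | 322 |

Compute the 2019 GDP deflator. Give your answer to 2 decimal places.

151.44

Nominal GDP 2019 = 47.34·1085 + 50.83·987 + 3.51·322 = 102663.33.
Real GDP 2019 (at 2010 prices) = 33.34·1085 + 31.18·987 + 2.62·322 = 67792.20.
Deflator = Nominal/Real × 100 = 102663.33/67792.20 × 100 = 151.438.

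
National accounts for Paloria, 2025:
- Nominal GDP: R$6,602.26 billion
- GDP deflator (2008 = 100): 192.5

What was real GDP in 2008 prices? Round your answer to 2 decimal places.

R$3,429.75 billion

Real GDP = Nominal / (GDP deflator/100) = 6602.26 / 1.925 = 3429.75.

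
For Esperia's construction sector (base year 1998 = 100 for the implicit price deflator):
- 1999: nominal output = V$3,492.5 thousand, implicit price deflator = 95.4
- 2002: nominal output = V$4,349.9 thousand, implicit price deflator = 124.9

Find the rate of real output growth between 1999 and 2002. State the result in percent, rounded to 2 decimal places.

Deflate each year: 1999 → 3492.5/0.954 = 3660.90; 2002 → 4349.9/1.249 = 3482.71.
So real output changed by 3482.71/3660.90 − 1 = -0.0487, i.e. -4.87%.

-4.87%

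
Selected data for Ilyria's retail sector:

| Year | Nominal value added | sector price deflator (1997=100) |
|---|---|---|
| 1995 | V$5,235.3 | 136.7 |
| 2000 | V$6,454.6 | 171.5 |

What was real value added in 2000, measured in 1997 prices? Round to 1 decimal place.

V$3,763.6

Real value added = Nominal / (sector price deflator/100) = 6454.6 / 1.715 = 3763.62.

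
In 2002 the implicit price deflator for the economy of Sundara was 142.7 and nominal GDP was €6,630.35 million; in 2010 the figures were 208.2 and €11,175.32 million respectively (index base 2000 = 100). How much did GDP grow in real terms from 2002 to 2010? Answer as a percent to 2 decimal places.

15.52%

Deflate each year: 2002 → 6630.35/1.427 = 4646.36; 2010 → 11175.32/2.082 = 5367.59.
So real GDP changed by 5367.59/4646.36 − 1 = 0.1552, i.e. 15.52%.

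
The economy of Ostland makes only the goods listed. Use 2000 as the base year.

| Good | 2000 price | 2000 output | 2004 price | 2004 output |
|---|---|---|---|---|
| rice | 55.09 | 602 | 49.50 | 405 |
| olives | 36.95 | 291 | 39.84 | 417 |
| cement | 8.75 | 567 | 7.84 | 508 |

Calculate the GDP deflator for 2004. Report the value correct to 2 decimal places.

Nominal GDP 2004 = 49.50·405 + 39.84·417 + 7.84·508 = 40643.50.
Real GDP 2004 (at 2000 prices) = 55.09·405 + 36.95·417 + 8.75·508 = 42164.60.
Deflator = Nominal/Real × 100 = 40643.50/42164.60 × 100 = 96.392.

96.39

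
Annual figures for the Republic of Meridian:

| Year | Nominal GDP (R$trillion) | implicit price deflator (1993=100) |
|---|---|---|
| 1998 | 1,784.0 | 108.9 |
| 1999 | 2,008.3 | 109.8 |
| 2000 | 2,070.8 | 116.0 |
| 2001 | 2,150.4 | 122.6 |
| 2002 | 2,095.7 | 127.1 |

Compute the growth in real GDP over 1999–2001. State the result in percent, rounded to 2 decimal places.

Real GDP 1999 = 2008.3/1.098 = 1829.05.
Real GDP 2001 = 2150.4/1.226 = 1754.00.
Change = 1754.00/1829.05 − 1 = -0.0410.

-4.10%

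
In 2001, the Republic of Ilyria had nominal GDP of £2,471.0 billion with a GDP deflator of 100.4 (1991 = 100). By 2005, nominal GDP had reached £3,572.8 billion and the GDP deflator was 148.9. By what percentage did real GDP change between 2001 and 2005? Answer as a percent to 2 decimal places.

Deflate each year: 2001 → 2471.0/1.004 = 2461.16; 2005 → 3572.8/1.489 = 2399.46.
So real GDP changed by 2399.46/2461.16 − 1 = -0.0251, i.e. -2.51%.

-2.51%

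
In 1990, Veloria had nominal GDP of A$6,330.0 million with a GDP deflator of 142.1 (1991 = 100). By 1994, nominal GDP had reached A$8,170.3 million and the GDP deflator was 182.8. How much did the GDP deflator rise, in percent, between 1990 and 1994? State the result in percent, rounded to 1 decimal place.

Price-level change = 182.8 / 142.1 − 1 = 0.2864.

28.6%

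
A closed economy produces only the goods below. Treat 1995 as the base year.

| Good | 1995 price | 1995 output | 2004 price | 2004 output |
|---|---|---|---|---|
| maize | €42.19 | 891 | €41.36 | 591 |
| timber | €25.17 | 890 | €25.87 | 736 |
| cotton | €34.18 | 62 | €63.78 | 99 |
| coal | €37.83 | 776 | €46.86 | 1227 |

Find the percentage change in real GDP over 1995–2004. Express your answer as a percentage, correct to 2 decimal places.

Real GDP 1995 = Nominal GDP 1995 = 42.19·891 + 25.17·890 + 34.18·62 + 37.83·776 = 91467.83.
Real GDP 2004 (at 1995 prices) = 42.19·591 + 25.17·736 + 34.18·99 + 37.83·1227 = 93260.64.
Real growth = 93260.64/91467.83 − 1 = 0.0196.

1.96%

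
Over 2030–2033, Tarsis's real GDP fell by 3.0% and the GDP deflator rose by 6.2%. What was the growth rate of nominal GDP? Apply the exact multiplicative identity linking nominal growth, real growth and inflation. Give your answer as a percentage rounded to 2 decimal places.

(1 + g_nom) = (1 + g_real)(1 + π) = 0.9700 × 1.0620 = 1.03014.

3.01%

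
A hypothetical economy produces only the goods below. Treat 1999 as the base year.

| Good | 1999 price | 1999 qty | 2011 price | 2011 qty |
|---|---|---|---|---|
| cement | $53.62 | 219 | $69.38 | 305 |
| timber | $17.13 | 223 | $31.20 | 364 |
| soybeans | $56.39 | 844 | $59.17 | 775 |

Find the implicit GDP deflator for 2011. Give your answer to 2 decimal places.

118.23

Nominal GDP 2011 = 69.38·305 + 31.20·364 + 59.17·775 = 78374.45.
Real GDP 2011 (at 1999 prices) = 53.62·305 + 17.13·364 + 56.39·775 = 66291.67.
Deflator = Nominal/Real × 100 = 78374.45/66291.67 × 100 = 118.227.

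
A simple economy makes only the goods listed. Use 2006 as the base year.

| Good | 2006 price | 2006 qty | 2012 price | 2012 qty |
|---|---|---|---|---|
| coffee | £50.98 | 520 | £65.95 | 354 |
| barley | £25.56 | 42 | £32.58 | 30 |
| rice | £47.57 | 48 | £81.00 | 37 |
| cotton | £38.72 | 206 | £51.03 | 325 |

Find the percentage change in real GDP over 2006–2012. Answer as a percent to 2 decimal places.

-12.38%

Real GDP 2006 = Nominal GDP 2006 = 50.98·520 + 25.56·42 + 47.57·48 + 38.72·206 = 37842.80.
Real GDP 2012 (at 2006 prices) = 50.98·354 + 25.56·30 + 47.57·37 + 38.72·325 = 33157.81.
Real growth = 33157.81/37842.80 − 1 = -0.1238.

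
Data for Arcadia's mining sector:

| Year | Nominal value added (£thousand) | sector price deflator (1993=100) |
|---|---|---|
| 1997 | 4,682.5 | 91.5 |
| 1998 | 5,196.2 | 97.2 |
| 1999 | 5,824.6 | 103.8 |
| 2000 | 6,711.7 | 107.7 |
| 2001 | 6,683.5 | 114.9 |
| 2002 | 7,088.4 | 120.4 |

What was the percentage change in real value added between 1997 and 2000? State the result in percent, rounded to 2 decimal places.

Real value added 1997 = 4682.5/0.915 = 5117.49.
Real value added 2000 = 6711.7/1.077 = 6231.85.
Change = 6231.85/5117.49 − 1 = 0.2178.

21.78%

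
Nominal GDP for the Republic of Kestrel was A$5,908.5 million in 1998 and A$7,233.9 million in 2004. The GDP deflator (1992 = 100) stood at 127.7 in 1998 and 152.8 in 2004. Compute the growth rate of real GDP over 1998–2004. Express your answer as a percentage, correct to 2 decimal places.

Real GDP 1998 = 5908.5 / 1.277 = 4626.86.
Real GDP 2004 = 7233.9 / 1.528 = 4734.23.
Real growth = 4734.23 / 4626.86 − 1 = 0.0232.

2.32%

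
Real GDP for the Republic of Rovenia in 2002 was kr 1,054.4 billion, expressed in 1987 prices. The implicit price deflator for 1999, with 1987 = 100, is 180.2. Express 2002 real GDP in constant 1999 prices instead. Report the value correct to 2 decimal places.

kr 1,900.03 billion

Real GDP in 1999 prices = Real GDP in 1987 prices × (P_1999/P_1987) = 1054.4 × 1.802 = 1900.03.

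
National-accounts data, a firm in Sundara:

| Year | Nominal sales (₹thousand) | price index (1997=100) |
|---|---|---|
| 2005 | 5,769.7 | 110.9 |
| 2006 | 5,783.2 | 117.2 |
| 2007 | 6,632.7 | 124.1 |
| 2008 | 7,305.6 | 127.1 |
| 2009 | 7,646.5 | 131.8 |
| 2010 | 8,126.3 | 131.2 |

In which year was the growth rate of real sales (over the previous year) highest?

2006: real = 5783.2/1.172 = 4934.47; growth vs 2005 (5202.61) = -5.15%.
2007: real = 6632.7/1.241 = 5344.64; growth vs 2006 (4934.47) = 8.31%.
2008: real = 7305.6/1.271 = 5747.92; growth vs 2007 (5344.64) = 7.55%.
2009: real = 7646.5/1.318 = 5801.59; growth vs 2008 (5747.92) = 0.93%.
2010: real = 8126.3/1.312 = 6193.83; growth vs 2009 (5801.59) = 6.76%.

2007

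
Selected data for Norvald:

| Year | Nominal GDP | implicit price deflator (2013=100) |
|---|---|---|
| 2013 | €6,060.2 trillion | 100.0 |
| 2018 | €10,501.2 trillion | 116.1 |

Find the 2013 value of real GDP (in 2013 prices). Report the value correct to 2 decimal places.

Real GDP = Nominal / (implicit price deflator/100) = 6060.2 / 1.000 = 6060.20.

€6,060.20 trillion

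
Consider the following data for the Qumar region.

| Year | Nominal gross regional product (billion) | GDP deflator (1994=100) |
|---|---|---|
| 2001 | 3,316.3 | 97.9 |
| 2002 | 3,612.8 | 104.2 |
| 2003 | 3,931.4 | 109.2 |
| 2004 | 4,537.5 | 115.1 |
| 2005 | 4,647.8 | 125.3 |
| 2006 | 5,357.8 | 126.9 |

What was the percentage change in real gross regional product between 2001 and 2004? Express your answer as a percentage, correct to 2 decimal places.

Real gross regional product 2001 = 3316.3/0.979 = 3387.44.
Real gross regional product 2004 = 4537.5/1.151 = 3942.22.
Change = 3942.22/3387.44 − 1 = 0.1638.

16.38%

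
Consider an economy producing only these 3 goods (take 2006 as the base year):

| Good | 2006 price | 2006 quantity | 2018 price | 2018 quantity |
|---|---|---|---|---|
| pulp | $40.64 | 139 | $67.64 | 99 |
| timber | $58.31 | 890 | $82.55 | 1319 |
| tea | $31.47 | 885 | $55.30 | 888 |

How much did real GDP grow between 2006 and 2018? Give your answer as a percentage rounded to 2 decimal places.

27.50%

Real GDP 2006 = Nominal GDP 2006 = 40.64·139 + 58.31·890 + 31.47·885 = 85395.81.
Real GDP 2018 (at 2006 prices) = 40.64·99 + 58.31·1319 + 31.47·888 = 108879.61.
Real growth = 108879.61/85395.81 − 1 = 0.2750.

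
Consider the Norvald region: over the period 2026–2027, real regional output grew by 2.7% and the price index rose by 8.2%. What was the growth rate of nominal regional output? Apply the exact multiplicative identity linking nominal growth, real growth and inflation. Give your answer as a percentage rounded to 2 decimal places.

11.12%

(1 + g_nom) = (1 + g_real)(1 + π) = 1.0270 × 1.0820 = 1.11121.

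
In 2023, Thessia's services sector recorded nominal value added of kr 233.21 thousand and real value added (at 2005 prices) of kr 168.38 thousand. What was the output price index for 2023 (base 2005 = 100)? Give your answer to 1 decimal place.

output price index = (Nominal / Real) × 100 = 233.21 / 168.38 × 100 = 138.50.

138.5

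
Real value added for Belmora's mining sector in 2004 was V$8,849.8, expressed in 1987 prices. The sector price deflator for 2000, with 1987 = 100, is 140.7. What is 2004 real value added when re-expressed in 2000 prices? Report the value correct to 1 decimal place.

V$12,451.7

Real value added in 2000 prices = Real value added in 1987 prices × (P_2000/P_1987) = 8849.8 × 1.407 = 12451.67.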